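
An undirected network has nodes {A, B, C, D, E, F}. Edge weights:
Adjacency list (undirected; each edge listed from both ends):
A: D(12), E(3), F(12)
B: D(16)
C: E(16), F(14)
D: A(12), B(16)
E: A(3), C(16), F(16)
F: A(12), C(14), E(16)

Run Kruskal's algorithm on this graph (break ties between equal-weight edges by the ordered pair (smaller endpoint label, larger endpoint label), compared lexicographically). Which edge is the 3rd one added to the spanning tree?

Kruskal: consider edges lightest-first.
A—E (3): add — endpoints in different components.
A—D (12): add — endpoints in different components.
A—F (12): add — endpoints in different components.
C—F (14): add — endpoints in different components.
B—D (16): add — endpoints in different components.
The 3rd edge added is A—F.

A-F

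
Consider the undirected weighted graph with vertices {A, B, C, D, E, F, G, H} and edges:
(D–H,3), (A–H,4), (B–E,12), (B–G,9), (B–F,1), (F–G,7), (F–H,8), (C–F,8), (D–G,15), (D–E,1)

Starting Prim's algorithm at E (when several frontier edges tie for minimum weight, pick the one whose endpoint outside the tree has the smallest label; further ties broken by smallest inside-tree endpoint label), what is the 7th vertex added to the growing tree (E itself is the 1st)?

G

Prim, starting at E.
Step 1: cheapest edge leaving the tree is D–E (1); add D.
Step 2: cheapest edge leaving the tree is D–H (3); add H.
Step 3: cheapest edge leaving the tree is A–H (4); add A.
Step 4: cheapest edge leaving the tree is F–H (8); add F.
Step 5: cheapest edge leaving the tree is B–F (1); add B.
Step 6: cheapest edge leaving the tree is F–G (7); add G.
Step 7: cheapest edge leaving the tree is C–F (8); add C.
Vertex order: E, D, H, A, F, B, G, C. The 7th vertex is G.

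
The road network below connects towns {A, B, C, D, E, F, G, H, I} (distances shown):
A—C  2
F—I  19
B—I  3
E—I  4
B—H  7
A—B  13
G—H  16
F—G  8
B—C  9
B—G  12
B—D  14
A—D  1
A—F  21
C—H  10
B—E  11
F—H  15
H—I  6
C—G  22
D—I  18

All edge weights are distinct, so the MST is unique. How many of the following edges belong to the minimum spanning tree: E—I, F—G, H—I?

Kruskal's algorithm — process edges by increasing weight (ties by edge label):
A—D (1): add — endpoints in different components.
A—C (2): add — endpoints in different components.
B—I (3): add — endpoints in different components.
E—I (4): add — endpoints in different components.
H—I (6): add — endpoints in different components.
B—H (7): skip — B and H already connected.
F—G (8): add — endpoints in different components.
B—C (9): add — endpoints in different components.
C—H (10): skip — C and H already connected.
B—E (11): skip — B and E already connected.
B—G (12): add — endpoints in different components.
MST edge set: {A—D, A—C, B—I, E—I, H—I, F—G, B—C, B—G}.
Of the listed edges, {E—I, F—G, H—I} are in the MST → 3.

3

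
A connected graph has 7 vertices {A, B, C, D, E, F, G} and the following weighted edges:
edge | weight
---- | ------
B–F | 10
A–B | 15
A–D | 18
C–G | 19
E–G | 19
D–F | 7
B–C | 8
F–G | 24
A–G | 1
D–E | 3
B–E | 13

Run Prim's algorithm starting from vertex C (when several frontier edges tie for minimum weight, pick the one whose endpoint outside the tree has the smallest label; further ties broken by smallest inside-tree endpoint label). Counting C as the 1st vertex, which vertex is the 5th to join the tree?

Prim's algorithm from C:
Step 1: frontier [B–C 8, C–G 19] → take B–C (8); add B.
Step 2: frontier [B–F 10, B–E 13, A–B 15, C–G 19] → take B–F (10); add F.
Step 3: frontier [B–E 13, A–B 15, C–G 19, D–F 7, F–G 24] → take D–F (7); add D.
Step 4: frontier [B–E 13, A–B 15, C–G 19, D–E 3, A–D 18, F–G 24] → take D–E (3); add E.
Step 5: frontier [A–B 15, C–G 19, A–D 18, E–G 19, F–G 24] → take A–B (15); add A.
Step 6: frontier [A–G 1, C–G 19, E–G 19, F–G 24] → take A–G (1); add G.
Vertex order: C, B, F, D, E, A, G. The 5th vertex is E.

E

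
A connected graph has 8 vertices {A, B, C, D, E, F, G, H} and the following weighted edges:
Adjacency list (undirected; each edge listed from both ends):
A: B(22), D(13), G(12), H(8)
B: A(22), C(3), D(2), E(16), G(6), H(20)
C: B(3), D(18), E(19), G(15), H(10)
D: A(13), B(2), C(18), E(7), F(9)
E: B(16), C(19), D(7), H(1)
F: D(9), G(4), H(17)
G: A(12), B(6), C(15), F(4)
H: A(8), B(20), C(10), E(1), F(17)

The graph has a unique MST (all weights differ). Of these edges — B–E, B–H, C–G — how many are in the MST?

0

Sort edges by weight, then run Kruskal:
E–H (1): add — endpoints in different components.
B–D (2): add — endpoints in different components.
B–C (3): add — endpoints in different components.
F–G (4): add — endpoints in different components.
B–G (6): add — endpoints in different components.
D–E (7): add — endpoints in different components.
A–H (8): add — endpoints in different components.
MST edge set: {E–H, B–D, B–C, F–G, B–G, D–E, A–H}.
Of the listed edges, {} are in the MST → 0.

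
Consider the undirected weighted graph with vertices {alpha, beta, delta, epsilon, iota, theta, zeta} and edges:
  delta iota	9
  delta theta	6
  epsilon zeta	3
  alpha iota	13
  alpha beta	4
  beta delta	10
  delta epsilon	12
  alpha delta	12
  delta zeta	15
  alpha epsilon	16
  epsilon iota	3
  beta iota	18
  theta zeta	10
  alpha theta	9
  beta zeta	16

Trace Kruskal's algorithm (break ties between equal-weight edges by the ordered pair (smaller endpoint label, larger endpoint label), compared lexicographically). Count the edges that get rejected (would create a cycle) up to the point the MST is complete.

0

Kruskal's algorithm — process edges by increasing weight (ties by edge label):
epsilon iota (3): add. Components now {alpha} {beta} {epsilon,iota} {theta} {delta} {zeta}
epsilon zeta (3): add. Components now {alpha} {beta} {epsilon,iota,zeta} {theta} {delta}
alpha beta (4): add. Components now {alpha,beta} {epsilon,iota,zeta} {theta} {delta}
delta theta (6): add. Components now {alpha,beta} {epsilon,iota,zeta} {delta,theta}
alpha theta (9): add. Components now {alpha,beta,delta,theta} {epsilon,iota,zeta}
delta iota (9): add. Components now {alpha,beta,delta,epsilon,iota,theta,zeta}
Edges rejected before the tree was complete: 0.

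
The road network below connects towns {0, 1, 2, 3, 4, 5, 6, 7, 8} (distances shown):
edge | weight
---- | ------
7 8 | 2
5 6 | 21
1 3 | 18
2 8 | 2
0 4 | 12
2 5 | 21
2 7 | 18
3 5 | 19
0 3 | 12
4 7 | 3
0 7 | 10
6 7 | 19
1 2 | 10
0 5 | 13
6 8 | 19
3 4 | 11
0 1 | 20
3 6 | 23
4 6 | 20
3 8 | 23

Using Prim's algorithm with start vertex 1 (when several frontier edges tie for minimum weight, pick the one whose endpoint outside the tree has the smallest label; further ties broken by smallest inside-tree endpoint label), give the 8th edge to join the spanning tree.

Grow the tree from 1 using Prim:
Step 1: cheapest edge leaving the tree is 1 2 (10); add 2.
Step 2: cheapest edge leaving the tree is 2 8 (2); add 8.
Step 3: cheapest edge leaving the tree is 7 8 (2); add 7.
Step 4: cheapest edge leaving the tree is 4 7 (3); add 4.
Step 5: cheapest edge leaving the tree is 0 7 (10); add 0.
Step 6: cheapest edge leaving the tree is 3 4 (11); add 3.
Step 7: cheapest edge leaving the tree is 0 5 (13); add 5.
Step 8: cheapest edge leaving the tree is 6 7 (19); add 6.
The 8th edge added is 6 7.

6-7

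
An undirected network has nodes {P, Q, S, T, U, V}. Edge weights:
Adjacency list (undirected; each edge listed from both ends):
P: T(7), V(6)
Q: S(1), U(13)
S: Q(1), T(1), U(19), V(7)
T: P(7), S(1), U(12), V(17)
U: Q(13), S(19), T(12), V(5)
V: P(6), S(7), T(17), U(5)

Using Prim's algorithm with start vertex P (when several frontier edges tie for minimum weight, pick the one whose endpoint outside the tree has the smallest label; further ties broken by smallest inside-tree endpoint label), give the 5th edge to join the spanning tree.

S-T

Prim, starting at P.
Step 1: cheapest edge leaving the tree is P—V (6); add V.
Step 2: cheapest edge leaving the tree is U—V (5); add U.
Step 3: cheapest edge leaving the tree is S—V (7); add S.
Step 4: cheapest edge leaving the tree is Q—S (1); add Q.
Step 5: cheapest edge leaving the tree is S—T (1); add T.
The 5th edge added is S—T.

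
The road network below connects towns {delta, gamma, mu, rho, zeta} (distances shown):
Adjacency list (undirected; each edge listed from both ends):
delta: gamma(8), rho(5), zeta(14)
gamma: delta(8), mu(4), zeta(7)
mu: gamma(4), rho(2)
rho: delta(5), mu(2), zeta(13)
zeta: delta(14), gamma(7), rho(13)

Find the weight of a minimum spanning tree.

Prim's algorithm from delta:
Step 1: cheapest edge leaving the tree is delta–rho (5); add rho.
Step 2: cheapest edge leaving the tree is mu–rho (2); add mu.
Step 3: cheapest edge leaving the tree is gamma–mu (4); add gamma.
Step 4: cheapest edge leaving the tree is gamma–zeta (7); add zeta.
MST edges: delta–rho, mu–rho, gamma–mu, gamma–zeta; total weight 5+2+4+7 = 18.

18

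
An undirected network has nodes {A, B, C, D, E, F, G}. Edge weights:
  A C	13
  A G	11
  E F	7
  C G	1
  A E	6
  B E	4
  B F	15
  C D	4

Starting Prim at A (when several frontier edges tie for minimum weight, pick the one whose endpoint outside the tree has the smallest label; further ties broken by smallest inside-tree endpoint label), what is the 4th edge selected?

Prim, starting at A.
Step 1: cheapest edge leaving the tree is A E (6); add E.
Step 2: cheapest edge leaving the tree is B E (4); add B.
Step 3: cheapest edge leaving the tree is E F (7); add F.
Step 4: cheapest edge leaving the tree is A G (11); add G.
Step 5: cheapest edge leaving the tree is C G (1); add C.
Step 6: cheapest edge leaving the tree is C D (4); add D.
The 4th edge added is A G.

A-G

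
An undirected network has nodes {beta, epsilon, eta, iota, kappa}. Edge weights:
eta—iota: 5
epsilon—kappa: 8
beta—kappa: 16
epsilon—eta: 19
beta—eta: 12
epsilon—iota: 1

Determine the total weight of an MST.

Grow the tree from iota using Prim:
Step 1: cheapest edge leaving the tree is epsilon—iota (1); add epsilon.
Step 2: cheapest edge leaving the tree is eta—iota (5); add eta.
Step 3: cheapest edge leaving the tree is epsilon—kappa (8); add kappa.
Step 4: cheapest edge leaving the tree is beta—eta (12); add beta.
MST edges: epsilon—iota, eta—iota, epsilon—kappa, beta—eta; total weight 1+5+8+12 = 26.

26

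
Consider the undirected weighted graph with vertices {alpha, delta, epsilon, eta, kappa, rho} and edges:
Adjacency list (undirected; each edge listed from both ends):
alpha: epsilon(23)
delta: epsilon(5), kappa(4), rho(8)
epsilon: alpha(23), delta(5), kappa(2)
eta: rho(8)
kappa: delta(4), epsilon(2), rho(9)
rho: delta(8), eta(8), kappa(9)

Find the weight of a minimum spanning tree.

Sort edges by weight, then run Kruskal:
epsilon—kappa (2): add. Components now {delta} {eta} {epsilon,kappa} {alpha} {rho}
delta—kappa (4): add. Components now {delta,epsilon,kappa} {eta} {alpha} {rho}
delta—epsilon (5): skip — delta and epsilon already connected.
delta—rho (8): add. Components now {delta,epsilon,kappa,rho} {eta} {alpha}
eta—rho (8): add. Components now {delta,epsilon,eta,kappa,rho} {alpha}
kappa—rho (9): skip — kappa and rho already connected.
alpha—epsilon (23): add. Components now {alpha,delta,epsilon,eta,kappa,rho}
MST edges: epsilon—kappa, delta—kappa, delta—rho, eta—rho, alpha—epsilon; total weight 2+4+8+8+23 = 45.

45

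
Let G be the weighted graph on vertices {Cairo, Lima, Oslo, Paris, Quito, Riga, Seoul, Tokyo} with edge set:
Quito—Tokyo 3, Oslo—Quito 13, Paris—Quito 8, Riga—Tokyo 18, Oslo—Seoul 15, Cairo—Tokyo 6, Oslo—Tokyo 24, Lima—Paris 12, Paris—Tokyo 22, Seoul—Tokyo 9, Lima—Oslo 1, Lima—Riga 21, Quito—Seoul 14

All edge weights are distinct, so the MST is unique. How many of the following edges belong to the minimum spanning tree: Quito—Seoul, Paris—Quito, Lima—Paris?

2

Kruskal's algorithm — process edges by increasing weight (ties by edge label):
Lima—Oslo (1): add — endpoints in different components.
Quito—Tokyo (3): add — endpoints in different components.
Cairo—Tokyo (6): add — endpoints in different components.
Paris—Quito (8): add — endpoints in different components.
Seoul—Tokyo (9): add — endpoints in different components.
Lima—Paris (12): add — endpoints in different components.
Oslo—Quito (13): skip — Oslo and Quito already connected.
Quito—Seoul (14): skip — Quito and Seoul already connected.
Oslo—Seoul (15): skip — Oslo and Seoul already connected.
Riga—Tokyo (18): add — endpoints in different components.
MST edge set: {Lima—Oslo, Quito—Tokyo, Cairo—Tokyo, Paris—Quito, Seoul—Tokyo, Lima—Paris, Riga—Tokyo}.
Of the listed edges, {Paris—Quito, Lima—Paris} are in the MST → 2.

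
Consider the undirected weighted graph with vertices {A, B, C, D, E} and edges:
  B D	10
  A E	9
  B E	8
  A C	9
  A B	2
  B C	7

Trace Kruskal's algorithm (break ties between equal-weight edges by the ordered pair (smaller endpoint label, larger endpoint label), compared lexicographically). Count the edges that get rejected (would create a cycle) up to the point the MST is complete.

Kruskal's algorithm — process edges by increasing weight (ties by edge label):
A B (2): add. Components now {A,B} {C} {D} {E}
B C (7): add. Components now {A,B,C} {D} {E}
B E (8): add. Components now {A,B,C,E} {D}
A C (9): skip — A and C already connected.
A E (9): skip — A and E already connected.
B D (10): add. Components now {A,B,C,D,E}
Edges rejected before the tree was complete: 2.

2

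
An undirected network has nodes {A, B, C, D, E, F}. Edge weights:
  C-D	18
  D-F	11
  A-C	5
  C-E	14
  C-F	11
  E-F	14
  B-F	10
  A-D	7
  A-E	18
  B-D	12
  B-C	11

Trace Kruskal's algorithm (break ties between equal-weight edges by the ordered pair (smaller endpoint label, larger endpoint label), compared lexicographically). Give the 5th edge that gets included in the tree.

Kruskal's algorithm — process edges by increasing weight (ties by edge label):
A-C (5): add — endpoints in different components.
A-D (7): add — endpoints in different components.
B-F (10): add — endpoints in different components.
B-C (11): add — endpoints in different components.
C-F (11): skip — C and F already connected.
D-F (11): skip — D and F already connected.
B-D (12): skip — B and D already connected.
C-E (14): add — endpoints in different components.
The 5th edge added is C-E.

C-E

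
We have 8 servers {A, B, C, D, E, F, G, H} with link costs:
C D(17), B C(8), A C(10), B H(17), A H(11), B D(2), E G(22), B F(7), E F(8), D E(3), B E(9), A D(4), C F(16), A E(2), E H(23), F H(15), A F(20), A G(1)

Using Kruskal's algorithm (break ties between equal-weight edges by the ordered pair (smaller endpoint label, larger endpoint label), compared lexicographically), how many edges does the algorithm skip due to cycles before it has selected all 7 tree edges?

Kruskal's algorithm — process edges by increasing weight (ties by edge label):
A G (1): add — endpoints in different components.
A E (2): add — endpoints in different components.
B D (2): add — endpoints in different components.
D E (3): add — endpoints in different components.
A D (4): skip — A and D already connected.
B F (7): add — endpoints in different components.
B C (8): add — endpoints in different components.
E F (8): skip — E and F already connected.
B E (9): skip — B and E already connected.
A C (10): skip — A and C already connected.
A H (11): add — endpoints in different components.
Edges rejected before the tree was complete: 4.

4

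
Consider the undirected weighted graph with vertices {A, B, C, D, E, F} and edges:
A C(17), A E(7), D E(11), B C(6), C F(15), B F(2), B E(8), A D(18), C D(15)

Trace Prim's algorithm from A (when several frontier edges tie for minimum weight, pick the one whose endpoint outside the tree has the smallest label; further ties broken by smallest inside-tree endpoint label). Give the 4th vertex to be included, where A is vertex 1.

F

Prim, starting at A.
Step 1: cheapest edge leaving the tree is A E (7); add E.
Step 2: cheapest edge leaving the tree is B E (8); add B.
Step 3: cheapest edge leaving the tree is B F (2); add F.
Step 4: cheapest edge leaving the tree is B C (6); add C.
Step 5: cheapest edge leaving the tree is D E (11); add D.
Vertex order: A, E, B, F, C, D. The 4th vertex is F.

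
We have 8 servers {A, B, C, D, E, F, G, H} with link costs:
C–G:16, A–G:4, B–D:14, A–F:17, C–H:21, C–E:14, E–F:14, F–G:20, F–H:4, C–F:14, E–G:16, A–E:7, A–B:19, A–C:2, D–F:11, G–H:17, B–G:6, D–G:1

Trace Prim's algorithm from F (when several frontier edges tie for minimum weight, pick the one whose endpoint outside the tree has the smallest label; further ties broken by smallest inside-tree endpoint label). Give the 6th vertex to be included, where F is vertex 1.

C

Grow the tree from F using Prim:
Step 1: cheapest edge leaving the tree is F–H (4); add H.
Step 2: cheapest edge leaving the tree is D–F (11); add D.
Step 3: cheapest edge leaving the tree is D–G (1); add G.
Step 4: cheapest edge leaving the tree is A–G (4); add A.
Step 5: cheapest edge leaving the tree is A–C (2); add C.
Step 6: cheapest edge leaving the tree is B–G (6); add B.
Step 7: cheapest edge leaving the tree is A–E (7); add E.
Vertex order: F, H, D, G, A, C, B, E. The 6th vertex is C.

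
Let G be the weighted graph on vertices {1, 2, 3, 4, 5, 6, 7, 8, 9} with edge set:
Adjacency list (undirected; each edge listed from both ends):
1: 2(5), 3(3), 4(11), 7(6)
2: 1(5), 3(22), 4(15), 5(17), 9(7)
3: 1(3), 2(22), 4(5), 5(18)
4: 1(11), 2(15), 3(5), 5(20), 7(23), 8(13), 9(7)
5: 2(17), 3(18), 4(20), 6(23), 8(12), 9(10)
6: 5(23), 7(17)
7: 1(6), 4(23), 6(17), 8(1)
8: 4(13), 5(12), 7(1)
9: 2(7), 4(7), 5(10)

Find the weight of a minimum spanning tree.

Kruskal: consider edges lightest-first.
7—8 (1): add — endpoints in different components.
1—3 (3): add — endpoints in different components.
1—2 (5): add — endpoints in different components.
3—4 (5): add — endpoints in different components.
1—7 (6): add — endpoints in different components.
2—9 (7): add — endpoints in different components.
4—9 (7): skip — 4 and 9 already connected.
5—9 (10): add — endpoints in different components.
1—4 (11): skip — 1 and 4 already connected.
5—8 (12): skip — 5 and 8 already connected.
4—8 (13): skip — 4 and 8 already connected.
2—4 (15): skip — 2 and 4 already connected.
2—5 (17): skip — 2 and 5 already connected.
6—7 (17): add — endpoints in different components.
MST edges: 7—8, 1—3, 1—2, 3—4, 1—7, 2—9, 5—9, 6—7; total weight 1+3+5+5+6+7+10+17 = 54.

54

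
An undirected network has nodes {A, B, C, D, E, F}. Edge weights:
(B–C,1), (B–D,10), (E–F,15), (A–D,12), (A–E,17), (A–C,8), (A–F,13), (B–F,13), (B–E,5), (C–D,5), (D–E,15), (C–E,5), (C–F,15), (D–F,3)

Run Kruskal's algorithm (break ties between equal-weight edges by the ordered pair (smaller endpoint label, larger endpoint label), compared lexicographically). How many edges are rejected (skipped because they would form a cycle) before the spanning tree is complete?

Kruskal: consider edges lightest-first.
B–C (1): add. Components now {A} {B,C} {D} {E} {F}
D–F (3): add. Components now {A} {B,C} {D,F} {E}
B–E (5): add. Components now {A} {B,C,E} {D,F}
C–D (5): add. Components now {A} {B,C,D,E,F}
C–E (5): skip — C and E already connected.
A–C (8): add. Components now {A,B,C,D,E,F}
Edges rejected before the tree was complete: 1.

1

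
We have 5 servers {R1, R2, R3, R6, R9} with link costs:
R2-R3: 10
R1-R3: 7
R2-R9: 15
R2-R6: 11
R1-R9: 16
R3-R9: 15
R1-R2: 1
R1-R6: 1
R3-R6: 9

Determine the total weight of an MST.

24

Prim's algorithm from R2:
Step 1: cheapest edge leaving the tree is R1-R2 (1); add R1.
Step 2: cheapest edge leaving the tree is R1-R6 (1); add R6.
Step 3: cheapest edge leaving the tree is R1-R3 (7); add R3.
Step 4: cheapest edge leaving the tree is R2-R9 (15); add R9.
MST edges: R1-R2, R1-R6, R1-R3, R2-R9; total weight 1+1+7+15 = 24.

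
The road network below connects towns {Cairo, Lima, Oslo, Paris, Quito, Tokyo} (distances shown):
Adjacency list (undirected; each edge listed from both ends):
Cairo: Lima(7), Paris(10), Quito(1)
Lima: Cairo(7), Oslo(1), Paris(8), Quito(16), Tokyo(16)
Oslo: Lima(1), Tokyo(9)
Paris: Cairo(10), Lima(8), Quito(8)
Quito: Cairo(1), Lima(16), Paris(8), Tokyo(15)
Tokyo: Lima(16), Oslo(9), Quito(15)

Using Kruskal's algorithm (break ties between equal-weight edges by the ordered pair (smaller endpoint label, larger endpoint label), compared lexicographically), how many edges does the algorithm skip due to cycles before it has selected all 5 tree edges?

Kruskal: consider edges lightest-first.
Cairo Quito (1): add. Components now {Paris} {Cairo,Quito} {Tokyo} {Lima} {Oslo}
Lima Oslo (1): add. Components now {Paris} {Cairo,Quito} {Tokyo} {Lima,Oslo}
Cairo Lima (7): add. Components now {Paris} {Cairo,Lima,Oslo,Quito} {Tokyo}
Lima Paris (8): add. Components now {Cairo,Lima,Oslo,Paris,Quito} {Tokyo}
Paris Quito (8): skip — Paris and Quito already connected.
Oslo Tokyo (9): add. Components now {Cairo,Lima,Oslo,Paris,Quito,Tokyo}
Edges rejected before the tree was complete: 1.

1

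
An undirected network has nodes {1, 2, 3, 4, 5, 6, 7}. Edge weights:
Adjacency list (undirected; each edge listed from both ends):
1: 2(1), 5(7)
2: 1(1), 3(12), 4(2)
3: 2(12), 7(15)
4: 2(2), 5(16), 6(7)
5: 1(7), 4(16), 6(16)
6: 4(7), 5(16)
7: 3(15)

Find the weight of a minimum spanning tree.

Prim, starting at 1.
Step 1: cheapest edge leaving the tree is 1-2 (1); add 2.
Step 2: cheapest edge leaving the tree is 2-4 (2); add 4.
Step 3: cheapest edge leaving the tree is 1-5 (7); add 5.
Step 4: cheapest edge leaving the tree is 4-6 (7); add 6.
Step 5: cheapest edge leaving the tree is 2-3 (12); add 3.
Step 6: cheapest edge leaving the tree is 3-7 (15); add 7.
MST edges: 1-2, 2-4, 1-5, 4-6, 2-3, 3-7; total weight 1+2+7+7+12+15 = 44.

44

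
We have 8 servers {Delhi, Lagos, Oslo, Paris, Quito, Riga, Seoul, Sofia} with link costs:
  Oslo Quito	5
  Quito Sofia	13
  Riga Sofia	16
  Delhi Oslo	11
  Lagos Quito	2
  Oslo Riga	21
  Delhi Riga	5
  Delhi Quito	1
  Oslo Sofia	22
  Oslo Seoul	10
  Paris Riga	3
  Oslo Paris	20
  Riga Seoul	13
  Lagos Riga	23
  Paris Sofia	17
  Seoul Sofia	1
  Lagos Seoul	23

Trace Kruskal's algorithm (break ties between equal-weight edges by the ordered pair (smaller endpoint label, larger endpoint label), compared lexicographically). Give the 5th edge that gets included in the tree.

Sort edges by weight, then run Kruskal:
Delhi Quito (1): add — endpoints in different components.
Seoul Sofia (1): add — endpoints in different components.
Lagos Quito (2): add — endpoints in different components.
Paris Riga (3): add — endpoints in different components.
Delhi Riga (5): add — endpoints in different components.
Oslo Quito (5): add — endpoints in different components.
Oslo Seoul (10): add — endpoints in different components.
The 5th edge added is Delhi Riga.

Delhi-Riga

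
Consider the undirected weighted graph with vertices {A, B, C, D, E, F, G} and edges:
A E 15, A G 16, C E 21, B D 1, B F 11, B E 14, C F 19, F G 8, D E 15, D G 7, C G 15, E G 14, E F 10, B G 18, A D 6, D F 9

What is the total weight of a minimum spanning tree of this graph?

Kruskal: consider edges lightest-first.
B D (1): add. Components now {A} {B,D} {C} {E} {F} {G}
A D (6): add. Components now {A,B,D} {C} {E} {F} {G}
D G (7): add. Components now {A,B,D,G} {C} {E} {F}
F G (8): add. Components now {A,B,D,F,G} {C} {E}
D F (9): skip — D and F already connected.
E F (10): add. Components now {A,B,D,E,F,G} {C}
B F (11): skip — B and F already connected.
B E (14): skip — B and E already connected.
E G (14): skip — E and G already connected.
A E (15): skip — A and E already connected.
C G (15): add. Components now {A,B,C,D,E,F,G}
MST edges: B D, A D, D G, F G, E F, C G; total weight 1+6+7+8+10+15 = 47.

47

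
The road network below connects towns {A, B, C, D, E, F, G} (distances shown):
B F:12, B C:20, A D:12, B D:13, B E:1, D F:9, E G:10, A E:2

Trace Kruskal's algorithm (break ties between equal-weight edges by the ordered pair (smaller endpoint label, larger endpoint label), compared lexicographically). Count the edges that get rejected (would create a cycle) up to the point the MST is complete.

2

Sort edges by weight, then run Kruskal:
B E (1): add — endpoints in different components.
A E (2): add — endpoints in different components.
D F (9): add — endpoints in different components.
E G (10): add — endpoints in different components.
A D (12): add — endpoints in different components.
B F (12): skip — B and F already connected.
B D (13): skip — B and D already connected.
B C (20): add — endpoints in different components.
Edges rejected before the tree was complete: 2.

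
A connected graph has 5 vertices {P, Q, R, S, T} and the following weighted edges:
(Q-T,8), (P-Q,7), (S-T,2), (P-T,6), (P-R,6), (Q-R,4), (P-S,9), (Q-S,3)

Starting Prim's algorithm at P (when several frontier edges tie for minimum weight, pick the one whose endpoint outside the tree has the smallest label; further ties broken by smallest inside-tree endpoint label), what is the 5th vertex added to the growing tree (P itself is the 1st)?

T

Grow the tree from P using Prim:
Step 1: frontier [P-R 6, P-T 6, P-Q 7, P-S 9] → take P-R (6); add R.
Step 2: frontier [P-T 6, P-Q 7, P-S 9, Q-R 4] → take Q-R (4); add Q.
Step 3: frontier [P-T 6, P-S 9, Q-S 3, Q-T 8] → take Q-S (3); add S.
Step 4: frontier [P-T 6, Q-T 8, S-T 2] → take S-T (2); add T.
Vertex order: P, R, Q, S, T. The 5th vertex is T.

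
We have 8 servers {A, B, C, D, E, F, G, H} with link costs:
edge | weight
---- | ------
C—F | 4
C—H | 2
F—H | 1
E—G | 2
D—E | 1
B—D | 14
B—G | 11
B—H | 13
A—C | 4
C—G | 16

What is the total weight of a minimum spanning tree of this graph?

Sort edges by weight, then run Kruskal:
D—E (1): add — endpoints in different components.
F—H (1): add — endpoints in different components.
C—H (2): add — endpoints in different components.
E—G (2): add — endpoints in different components.
A—C (4): add — endpoints in different components.
C—F (4): skip — C and F already connected.
B—G (11): add — endpoints in different components.
B—H (13): add — endpoints in different components.
MST edges: D—E, F—H, C—H, E—G, A—C, B—G, B—H; total weight 1+1+2+2+4+11+13 = 34.

34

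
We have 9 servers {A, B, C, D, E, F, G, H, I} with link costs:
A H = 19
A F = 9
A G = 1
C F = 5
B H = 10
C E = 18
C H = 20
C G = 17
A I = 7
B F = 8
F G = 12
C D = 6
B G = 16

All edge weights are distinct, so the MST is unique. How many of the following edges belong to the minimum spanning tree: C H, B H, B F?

2

Kruskal's algorithm — process edges by increasing weight (ties by edge label):
A G (1): add — endpoints in different components.
C F (5): add — endpoints in different components.
C D (6): add — endpoints in different components.
A I (7): add — endpoints in different components.
B F (8): add — endpoints in different components.
A F (9): add — endpoints in different components.
B H (10): add — endpoints in different components.
F G (12): skip — F and G already connected.
B G (16): skip — B and G already connected.
C G (17): skip — C and G already connected.
C E (18): add — endpoints in different components.
MST edge set: {A G, C F, C D, A I, B F, A F, B H, C E}.
Of the listed edges, {B H, B F} are in the MST → 2.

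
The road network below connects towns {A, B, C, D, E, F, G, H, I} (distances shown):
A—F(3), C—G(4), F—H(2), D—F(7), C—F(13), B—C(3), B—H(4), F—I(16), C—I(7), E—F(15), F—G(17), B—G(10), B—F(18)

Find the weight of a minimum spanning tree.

45

Prim, starting at H.
Step 1: frontier [F—H 2, B—H 4] → take F—H (2); add F.
Step 2: frontier [A—F 3, D—F 7, C—F 13, E—F 15, F—I 16, F—G 17, B—F 18, B—H 4] → take A—F (3); add A.
Step 3: frontier [D—F 7, C—F 13, E—F 15, F—I 16, F—G 17, B—F 18, B—H 4] → take B—H (4); add B.
Step 4: frontier [B—C 3, B—G 10, D—F 7, C—F 13, E—F 15, F—I 16, F—G 17] → take B—C (3); add C.
Step 5: frontier [B—G 10, C—G 4, C—I 7, D—F 7, E—F 15, F—I 16, F—G 17] → take C—G (4); add G.
Step 6: frontier [C—I 7, D—F 7, E—F 15, F—I 16] → take D—F (7); add D.
Step 7: frontier [C—I 7, E—F 15, F—I 16] → take C—I (7); add I.
Step 8: frontier [E—F 15] → take E—F (15); add E.
MST edges: F—H, A—F, B—H, B—C, C—G, D—F, C—I, E—F; total weight 2+3+4+3+4+7+7+15 = 45.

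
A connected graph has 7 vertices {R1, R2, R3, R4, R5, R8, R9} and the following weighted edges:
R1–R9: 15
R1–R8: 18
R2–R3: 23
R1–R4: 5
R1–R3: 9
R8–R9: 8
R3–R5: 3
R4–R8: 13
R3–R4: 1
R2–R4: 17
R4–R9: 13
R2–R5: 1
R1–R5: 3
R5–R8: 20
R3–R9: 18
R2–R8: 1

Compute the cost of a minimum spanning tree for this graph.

17

Sort edges by weight, then run Kruskal:
R2–R5 (1): add. Components now {R9} {R3} {R4} {R8} {R2,R5} {R1}
R2–R8 (1): add. Components now {R9} {R3} {R4} {R2,R5,R8} {R1}
R3–R4 (1): add. Components now {R9} {R3,R4} {R2,R5,R8} {R1}
R1–R5 (3): add. Components now {R9} {R3,R4} {R1,R2,R5,R8}
R3–R5 (3): add. Components now {R9} {R1,R2,R3,R4,R5,R8}
R1–R4 (5): skip — R4 and R1 already connected.
R8–R9 (8): add. Components now {R1,R2,R3,R4,R5,R8,R9}
MST edges: R2–R5, R2–R8, R3–R4, R1–R5, R3–R5, R8–R9; total weight 1+1+1+3+3+8 = 17.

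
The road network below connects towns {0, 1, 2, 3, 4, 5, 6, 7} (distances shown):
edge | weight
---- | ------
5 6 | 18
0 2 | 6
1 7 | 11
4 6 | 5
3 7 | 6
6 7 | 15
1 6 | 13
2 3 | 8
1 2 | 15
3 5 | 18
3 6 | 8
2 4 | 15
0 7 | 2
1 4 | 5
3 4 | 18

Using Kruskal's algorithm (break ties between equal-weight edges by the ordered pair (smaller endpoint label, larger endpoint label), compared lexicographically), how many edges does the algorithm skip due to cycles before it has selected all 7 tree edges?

Sort edges by weight, then run Kruskal:
0 7 (2): add — endpoints in different components.
1 4 (5): add — endpoints in different components.
4 6 (5): add — endpoints in different components.
0 2 (6): add — endpoints in different components.
3 7 (6): add — endpoints in different components.
2 3 (8): skip — 2 and 3 already connected.
3 6 (8): add — endpoints in different components.
1 7 (11): skip — 1 and 7 already connected.
1 6 (13): skip — 1 and 6 already connected.
1 2 (15): skip — 1 and 2 already connected.
2 4 (15): skip — 2 and 4 already connected.
6 7 (15): skip — 6 and 7 already connected.
3 4 (18): skip — 3 and 4 already connected.
3 5 (18): add — endpoints in different components.
Edges rejected before the tree was complete: 7.

7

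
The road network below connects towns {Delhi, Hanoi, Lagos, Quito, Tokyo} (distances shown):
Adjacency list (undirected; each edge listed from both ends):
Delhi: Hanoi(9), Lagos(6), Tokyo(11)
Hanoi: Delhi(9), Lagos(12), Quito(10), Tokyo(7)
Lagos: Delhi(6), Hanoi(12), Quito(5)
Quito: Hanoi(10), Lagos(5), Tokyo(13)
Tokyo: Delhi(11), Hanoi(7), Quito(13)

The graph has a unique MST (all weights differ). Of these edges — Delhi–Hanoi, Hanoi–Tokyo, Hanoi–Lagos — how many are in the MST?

2

Sort edges by weight, then run Kruskal:
Lagos–Quito (5): add — endpoints in different components.
Delhi–Lagos (6): add — endpoints in different components.
Hanoi–Tokyo (7): add — endpoints in different components.
Delhi–Hanoi (9): add — endpoints in different components.
MST edge set: {Lagos–Quito, Delhi–Lagos, Hanoi–Tokyo, Delhi–Hanoi}.
Of the listed edges, {Delhi–Hanoi, Hanoi–Tokyo} are in the MST → 2.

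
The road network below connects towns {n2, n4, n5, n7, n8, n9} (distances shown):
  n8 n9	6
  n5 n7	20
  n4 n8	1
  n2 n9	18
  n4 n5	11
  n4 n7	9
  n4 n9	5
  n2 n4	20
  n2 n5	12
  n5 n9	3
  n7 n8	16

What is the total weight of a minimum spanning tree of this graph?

Prim's algorithm from n9:
Step 1: cheapest edge leaving the tree is n5 n9 (3); add n5.
Step 2: cheapest edge leaving the tree is n4 n9 (5); add n4.
Step 3: cheapest edge leaving the tree is n4 n8 (1); add n8.
Step 4: cheapest edge leaving the tree is n4 n7 (9); add n7.
Step 5: cheapest edge leaving the tree is n2 n5 (12); add n2.
MST edges: n5 n9, n4 n9, n4 n8, n4 n7, n2 n5; total weight 3+5+1+9+12 = 30.

30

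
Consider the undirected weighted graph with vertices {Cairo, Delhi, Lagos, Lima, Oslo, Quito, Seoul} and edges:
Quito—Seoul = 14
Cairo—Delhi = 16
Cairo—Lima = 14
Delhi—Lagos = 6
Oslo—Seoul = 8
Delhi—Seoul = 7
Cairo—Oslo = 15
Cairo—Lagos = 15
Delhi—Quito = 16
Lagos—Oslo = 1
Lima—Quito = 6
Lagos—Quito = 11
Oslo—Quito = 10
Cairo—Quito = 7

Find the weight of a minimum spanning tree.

Kruskal: consider edges lightest-first.
Lagos—Oslo (1): add. Components now {Cairo} {Delhi} {Quito} {Seoul} {Lagos,Oslo} {Lima}
Delhi—Lagos (6): add. Components now {Cairo} {Delhi,Lagos,Oslo} {Quito} {Seoul} {Lima}
Lima—Quito (6): add. Components now {Cairo} {Delhi,Lagos,Oslo} {Lima,Quito} {Seoul}
Cairo—Quito (7): add. Components now {Cairo,Lima,Quito} {Delhi,Lagos,Oslo} {Seoul}
Delhi—Seoul (7): add. Components now {Cairo,Lima,Quito} {Delhi,Lagos,Oslo,Seoul}
Oslo—Seoul (8): skip — Seoul and Oslo already connected.
Oslo—Quito (10): add. Components now {Cairo,Delhi,Lagos,Lima,Oslo,Quito,Seoul}
MST edges: Lagos—Oslo, Delhi—Lagos, Lima—Quito, Cairo—Quito, Delhi—Seoul, Oslo—Quito; total weight 1+6+6+7+7+10 = 37.

37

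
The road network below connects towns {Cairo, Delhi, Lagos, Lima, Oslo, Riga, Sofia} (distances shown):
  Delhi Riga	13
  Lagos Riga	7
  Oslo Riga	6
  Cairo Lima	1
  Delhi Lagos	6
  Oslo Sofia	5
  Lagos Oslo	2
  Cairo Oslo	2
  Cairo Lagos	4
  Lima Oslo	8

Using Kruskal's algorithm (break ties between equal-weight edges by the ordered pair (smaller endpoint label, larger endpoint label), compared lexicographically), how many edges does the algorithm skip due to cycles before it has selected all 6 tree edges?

1

Kruskal: consider edges lightest-first.
Cairo Lima (1): add — endpoints in different components.
Cairo Oslo (2): add — endpoints in different components.
Lagos Oslo (2): add — endpoints in different components.
Cairo Lagos (4): skip — Lagos and Cairo already connected.
Oslo Sofia (5): add — endpoints in different components.
Delhi Lagos (6): add — endpoints in different components.
Oslo Riga (6): add — endpoints in different components.
Edges rejected before the tree was complete: 1.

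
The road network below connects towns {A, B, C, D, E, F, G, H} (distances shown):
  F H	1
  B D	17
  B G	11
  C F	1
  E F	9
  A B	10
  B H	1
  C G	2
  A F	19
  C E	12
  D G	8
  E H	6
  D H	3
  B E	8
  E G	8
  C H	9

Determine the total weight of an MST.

24

Kruskal: consider edges lightest-first.
B H (1): add — endpoints in different components.
C F (1): add — endpoints in different components.
F H (1): add — endpoints in different components.
C G (2): add — endpoints in different components.
D H (3): add — endpoints in different components.
E H (6): add — endpoints in different components.
B E (8): skip — B and E already connected.
D G (8): skip — D and G already connected.
E G (8): skip — E and G already connected.
C H (9): skip — C and H already connected.
E F (9): skip — E and F already connected.
A B (10): add — endpoints in different components.
MST edges: B H, C F, F H, C G, D H, E H, A B; total weight 1+1+1+2+3+6+10 = 24.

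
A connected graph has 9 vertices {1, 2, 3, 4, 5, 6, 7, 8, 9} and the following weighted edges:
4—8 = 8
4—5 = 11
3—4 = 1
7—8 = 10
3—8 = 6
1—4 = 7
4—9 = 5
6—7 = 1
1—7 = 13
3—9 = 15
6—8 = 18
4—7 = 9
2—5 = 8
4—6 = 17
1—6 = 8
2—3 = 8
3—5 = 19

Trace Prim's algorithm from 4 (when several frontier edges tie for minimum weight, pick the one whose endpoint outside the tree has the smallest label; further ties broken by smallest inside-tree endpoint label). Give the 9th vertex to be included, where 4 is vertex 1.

Grow the tree from 4 using Prim:
Step 1: cheapest edge leaving the tree is 3—4 (1); add 3.
Step 2: cheapest edge leaving the tree is 4—9 (5); add 9.
Step 3: cheapest edge leaving the tree is 3—8 (6); add 8.
Step 4: cheapest edge leaving the tree is 1—4 (7); add 1.
Step 5: cheapest edge leaving the tree is 2—3 (8); add 2.
Step 6: cheapest edge leaving the tree is 2—5 (8); add 5.
Step 7: cheapest edge leaving the tree is 1—6 (8); add 6.
Step 8: cheapest edge leaving the tree is 6—7 (1); add 7.
Vertex order: 4, 3, 9, 8, 1, 2, 5, 6, 7. The 9th vertex is 7.

7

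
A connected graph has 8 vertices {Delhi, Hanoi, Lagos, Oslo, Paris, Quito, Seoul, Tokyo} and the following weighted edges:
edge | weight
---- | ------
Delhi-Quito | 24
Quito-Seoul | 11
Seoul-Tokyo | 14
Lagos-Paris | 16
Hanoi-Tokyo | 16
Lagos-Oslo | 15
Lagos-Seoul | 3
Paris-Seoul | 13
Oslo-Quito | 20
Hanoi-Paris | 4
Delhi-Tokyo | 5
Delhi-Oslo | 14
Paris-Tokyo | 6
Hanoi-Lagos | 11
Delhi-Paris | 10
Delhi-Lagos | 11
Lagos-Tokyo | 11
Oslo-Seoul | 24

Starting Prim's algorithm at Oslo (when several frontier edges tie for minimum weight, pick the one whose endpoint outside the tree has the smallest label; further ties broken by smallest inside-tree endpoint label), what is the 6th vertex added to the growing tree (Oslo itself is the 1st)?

Lagos

Grow the tree from Oslo using Prim:
Step 1: cheapest edge leaving the tree is Delhi-Oslo (14); add Delhi.
Step 2: cheapest edge leaving the tree is Delhi-Tokyo (5); add Tokyo.
Step 3: cheapest edge leaving the tree is Paris-Tokyo (6); add Paris.
Step 4: cheapest edge leaving the tree is Hanoi-Paris (4); add Hanoi.
Step 5: cheapest edge leaving the tree is Delhi-Lagos (11); add Lagos.
Step 6: cheapest edge leaving the tree is Lagos-Seoul (3); add Seoul.
Step 7: cheapest edge leaving the tree is Quito-Seoul (11); add Quito.
Vertex order: Oslo, Delhi, Tokyo, Paris, Hanoi, Lagos, Seoul, Quito. The 6th vertex is Lagos.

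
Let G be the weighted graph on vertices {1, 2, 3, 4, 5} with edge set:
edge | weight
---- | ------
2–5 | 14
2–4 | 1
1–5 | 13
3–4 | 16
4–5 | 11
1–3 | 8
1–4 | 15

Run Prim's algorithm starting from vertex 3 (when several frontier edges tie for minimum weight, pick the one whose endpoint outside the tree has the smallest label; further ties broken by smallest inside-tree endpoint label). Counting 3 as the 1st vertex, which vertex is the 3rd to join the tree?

Prim's algorithm from 3:
Step 1: frontier [1–3 8, 3–4 16] → take 1–3 (8); add 1.
Step 2: frontier [1–5 13, 1–4 15, 3–4 16] → take 1–5 (13); add 5.
Step 3: frontier [1–4 15, 3–4 16, 4–5 11, 2–5 14] → take 4–5 (11); add 4.
Step 4: frontier [2–4 1, 2–5 14] → take 2–4 (1); add 2.
Vertex order: 3, 1, 5, 4, 2. The 3rd vertex is 5.

5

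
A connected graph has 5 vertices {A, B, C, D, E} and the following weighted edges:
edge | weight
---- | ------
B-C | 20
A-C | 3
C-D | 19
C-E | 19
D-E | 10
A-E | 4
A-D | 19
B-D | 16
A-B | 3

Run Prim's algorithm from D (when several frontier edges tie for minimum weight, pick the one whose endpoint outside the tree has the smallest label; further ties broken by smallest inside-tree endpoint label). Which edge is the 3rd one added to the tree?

A-B

Grow the tree from D using Prim:
Step 1: cheapest edge leaving the tree is D-E (10); add E.
Step 2: cheapest edge leaving the tree is A-E (4); add A.
Step 3: cheapest edge leaving the tree is A-B (3); add B.
Step 4: cheapest edge leaving the tree is A-C (3); add C.
The 3rd edge added is A-B.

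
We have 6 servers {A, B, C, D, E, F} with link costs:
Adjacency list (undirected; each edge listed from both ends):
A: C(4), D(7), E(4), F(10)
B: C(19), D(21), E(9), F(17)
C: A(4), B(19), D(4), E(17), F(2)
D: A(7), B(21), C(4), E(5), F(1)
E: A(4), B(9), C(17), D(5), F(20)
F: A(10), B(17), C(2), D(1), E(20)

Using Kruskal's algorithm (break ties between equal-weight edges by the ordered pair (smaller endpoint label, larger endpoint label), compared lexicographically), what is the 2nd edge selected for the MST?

C-F

Sort edges by weight, then run Kruskal:
D–F (1): add — endpoints in different components.
C–F (2): add — endpoints in different components.
A–C (4): add — endpoints in different components.
A–E (4): add — endpoints in different components.
C–D (4): skip — C and D already connected.
D–E (5): skip — D and E already connected.
A–D (7): skip — A and D already connected.
B–E (9): add — endpoints in different components.
The 2nd edge added is C–F.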